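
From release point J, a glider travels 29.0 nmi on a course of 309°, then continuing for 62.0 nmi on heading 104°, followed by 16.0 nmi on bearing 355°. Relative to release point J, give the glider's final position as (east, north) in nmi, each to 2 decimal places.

Leg 1 (309°, 29.0 nmi): east 29.0 sin 309° = -22.54, north 29.0 cos 309° = 18.25
Leg 2 (104°, 62.0 nmi): east 62.0 sin 104° = 60.16, north 62.0 cos 104° = -15.00
Leg 3 (355°, 16.0 nmi): east 16.0 sin 355° = -1.39, north 16.0 cos 355° = 15.94
Summing: 36.23 nmi east, 19.19 nmi north → (36.23, 19.19).

(36.23, 19.19)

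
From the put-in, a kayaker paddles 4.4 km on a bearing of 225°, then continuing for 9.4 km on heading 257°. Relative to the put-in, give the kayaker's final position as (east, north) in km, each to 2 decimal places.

Leg 1 (225°, 4.4 km): east 4.4 sin 225° = -3.11, north 4.4 cos 225° = -3.11
Leg 2 (257°, 9.4 km): east 9.4 sin 257° = -9.16, north 9.4 cos 257° = -2.11
Summing: -12.27 km east, -5.23 km north → (-12.27, -5.23).

(-12.27, -5.23)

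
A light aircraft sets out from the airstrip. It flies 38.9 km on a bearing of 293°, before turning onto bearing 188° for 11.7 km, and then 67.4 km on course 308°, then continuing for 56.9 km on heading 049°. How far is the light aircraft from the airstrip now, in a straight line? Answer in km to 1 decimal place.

95.2 km

Leg 1 (293°, 38.9 km): east 38.9 sin 293° = -35.81, north 38.9 cos 293° = 15.20
Leg 2 (188°, 11.7 km): east 11.7 sin 188° = -1.63, north 11.7 cos 188° = -11.59
Leg 3 (308°, 67.4 km): east 67.4 sin 308° = -53.11, north 67.4 cos 308° = 41.50
Leg 4 (049°, 56.9 km): east 56.9 sin 49° = 42.94, north 56.9 cos 49° = 37.33
Net: -47.60 east, 82.44 north. Distance = √((-47.60)² + (82.44)²) = 95.196 km.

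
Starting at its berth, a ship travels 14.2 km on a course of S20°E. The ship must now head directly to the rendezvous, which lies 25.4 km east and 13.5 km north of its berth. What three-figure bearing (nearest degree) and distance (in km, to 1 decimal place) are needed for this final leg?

Leg 1 (S20°E, 14.2 km): east 14.2 sin 160° = 4.86, north 14.2 cos 160° = -13.34
Current position: (4.86, -13.34). Target: (25.4, 13.5). Remaining: Δeast = 20.54, Δnorth = 26.84.
Bearing = atan2(20.54, 26.84) mod 360° = 37.43°; distance = √((20.54)² + (26.84)²) = 33.802 km.

037°, 33.8 km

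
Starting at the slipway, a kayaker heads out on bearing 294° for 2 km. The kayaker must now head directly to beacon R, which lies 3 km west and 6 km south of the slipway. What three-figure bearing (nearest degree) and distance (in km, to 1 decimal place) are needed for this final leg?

Leg 1 (294°, 2 km): east 2 sin 294° = -1.83, north 2 cos 294° = 0.81
Current position: (-1.83, 0.81). Target: (-3, -6). Remaining: Δeast = -1.17, Δnorth = -6.81.
Bearing = atan2(-1.17, -6.81) mod 360° = 189.77°; distance = √((-1.17)² + (-6.81)²) = 6.914 km.

190°, 6.9 km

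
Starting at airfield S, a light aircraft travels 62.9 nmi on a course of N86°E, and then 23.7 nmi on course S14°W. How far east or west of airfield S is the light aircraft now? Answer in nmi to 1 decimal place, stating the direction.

57.0 nmi east

Leg 1 (N86°E, 62.9 nmi): east 62.9 sin 86° = 62.75, north 62.9 cos 86° = 4.39
Leg 2 (S14°W, 23.7 nmi): east 23.7 sin 194° = -5.73, north 23.7 cos 194° = -23.00
Net east component: 57.01 nmi.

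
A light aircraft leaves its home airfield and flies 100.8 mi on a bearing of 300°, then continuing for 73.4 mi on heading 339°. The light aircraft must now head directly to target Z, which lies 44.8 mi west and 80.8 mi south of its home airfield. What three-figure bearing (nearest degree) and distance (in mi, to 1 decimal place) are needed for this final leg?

161°, 211.2 mi

Leg 1 (300°, 100.8 mi): east 100.8 sin 300° = -87.30, north 100.8 cos 300° = 50.40
Leg 2 (339°, 73.4 mi): east 73.4 sin 339° = -26.30, north 73.4 cos 339° = 68.52
Current position: (-113.60, 118.92). Target: (-44.8, -80.8). Remaining: Δeast = 68.80, Δnorth = -199.72.
Bearing = atan2(68.80, -199.72) mod 360° = 160.99°; distance = √((68.80)² + (-199.72)²) = 211.242 mi.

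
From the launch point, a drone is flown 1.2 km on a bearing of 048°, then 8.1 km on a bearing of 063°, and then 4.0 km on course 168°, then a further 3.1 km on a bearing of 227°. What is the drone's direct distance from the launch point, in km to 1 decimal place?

6.9 km

Leg 1 (048°, 1.2 km): east 1.2 sin 48° = 0.89, north 1.2 cos 48° = 0.80
Leg 2 (063°, 8.1 km): east 8.1 sin 63° = 7.22, north 8.1 cos 63° = 3.68
Leg 3 (168°, 4.0 km): east 4.0 sin 168° = 0.83, north 4.0 cos 168° = -3.91
Leg 4 (227°, 3.1 km): east 3.1 sin 227° = -2.27, north 3.1 cos 227° = -2.11
Net: 6.67 east, -1.55 north. Distance = √((6.67)² + (-1.55)²) = 6.850 km.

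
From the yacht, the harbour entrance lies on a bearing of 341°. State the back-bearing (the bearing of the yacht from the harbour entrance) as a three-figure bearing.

161°

Back-bearing = 341° − 180° = 161°.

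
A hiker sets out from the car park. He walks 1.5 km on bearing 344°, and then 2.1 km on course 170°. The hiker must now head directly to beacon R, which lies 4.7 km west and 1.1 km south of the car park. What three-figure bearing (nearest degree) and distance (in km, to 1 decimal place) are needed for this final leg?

Leg 1 (344°, 1.5 km): east 1.5 sin 344° = -0.41, north 1.5 cos 344° = 1.44
Leg 2 (170°, 2.1 km): east 2.1 sin 170° = 0.36, north 2.1 cos 170° = -2.07
Current position: (-0.05, -0.63). Target: (-4.7, -1.1). Remaining: Δeast = -4.65, Δnorth = -0.47.
Bearing = atan2(-4.65, -0.47) mod 360° = 264.18°; distance = √((-4.65)² + (-0.47)²) = 4.675 km.

264°, 4.7 km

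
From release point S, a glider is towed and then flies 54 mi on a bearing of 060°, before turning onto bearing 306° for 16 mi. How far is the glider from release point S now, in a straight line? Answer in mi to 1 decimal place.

Leg 1 (060°, 54 mi): east 54 sin 60° = 46.77, north 54 cos 60° = 27.00
Leg 2 (306°, 16 mi): east 16 sin 306° = -12.94, north 16 cos 306° = 9.40
Net: 33.82 east, 36.40 north. Distance = √((33.82)² + (36.40)²) = 49.691 mi.

49.7 mi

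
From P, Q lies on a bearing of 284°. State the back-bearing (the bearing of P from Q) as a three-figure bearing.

104°

Back-bearing = 284° − 180° = 104°.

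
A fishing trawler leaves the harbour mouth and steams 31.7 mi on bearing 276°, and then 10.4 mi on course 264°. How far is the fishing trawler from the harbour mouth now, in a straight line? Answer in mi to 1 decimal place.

41.9 mi

Leg 1 (276°, 31.7 mi): east 31.7 sin 276° = -31.53, north 31.7 cos 276° = 3.31
Leg 2 (264°, 10.4 mi): east 10.4 sin 264° = -10.34, north 10.4 cos 264° = -1.09
Net: -41.87 east, 2.23 north. Distance = √((-41.87)² + (2.23)²) = 41.929 mi.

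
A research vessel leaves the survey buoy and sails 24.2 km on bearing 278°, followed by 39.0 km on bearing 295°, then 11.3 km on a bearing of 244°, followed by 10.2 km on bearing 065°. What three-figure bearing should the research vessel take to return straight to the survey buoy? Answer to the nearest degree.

108°

Leg 1 (278°, 24.2 km): east 24.2 sin 278° = -23.96, north 24.2 cos 278° = 3.37
Leg 2 (295°, 39.0 km): east 39.0 sin 295° = -35.35, north 39.0 cos 295° = 16.48
Leg 3 (244°, 11.3 km): east 11.3 sin 244° = -10.16, north 11.3 cos 244° = -4.95
Leg 4 (065°, 10.2 km): east 10.2 sin 65° = 9.24, north 10.2 cos 65° = 4.31
Net displacement: -60.22 east, 19.21 north. Direction back to start is (60.22, -19.21): bearing = atan2(60.22, -19.21) mod 360° = 107.69° ≈ 108°.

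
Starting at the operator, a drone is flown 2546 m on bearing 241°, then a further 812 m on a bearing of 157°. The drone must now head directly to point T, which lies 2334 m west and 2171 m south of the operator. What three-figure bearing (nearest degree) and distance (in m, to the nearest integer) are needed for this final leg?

Leg 1 (241°, 2546 m): east 2546 sin 241° = -2226.78, north 2546 cos 241° = -1234.33
Leg 2 (157°, 812 m): east 812 sin 157° = 317.27, north 812 cos 157° = -747.45
Current position: (-1909.51, -1981.78). Target: (-2334, -2171). Remaining: Δeast = -424.49, Δnorth = -189.22.
Bearing = atan2(-424.49, -189.22) mod 360° = 245.97°; distance = √((-424.49)² + (-189.22)²) = 464.757 m.

246°, 465 m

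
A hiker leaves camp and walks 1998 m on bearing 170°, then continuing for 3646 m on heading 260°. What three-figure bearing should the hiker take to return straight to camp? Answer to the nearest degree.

Leg 1 (170°, 1998 m): east 1998 sin 170° = 346.95, north 1998 cos 170° = -1967.65
Leg 2 (260°, 3646 m): east 3646 sin 260° = -3590.61, north 3646 cos 260° = -633.12
Net displacement: -3243.66 east, -2600.77 north. Direction back to start is (3243.66, 2600.77): bearing = atan2(3243.66, 2600.77) mod 360° = 51.28° ≈ 051°.

051°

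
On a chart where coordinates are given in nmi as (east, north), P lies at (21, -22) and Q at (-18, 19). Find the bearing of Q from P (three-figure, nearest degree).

316°

Δeast = -18 − 21 = -39.00; Δnorth = 19 − -22 = 41.00.
Bearing = atan2(Δeast, Δnorth) mod 360° = 316.43° ≈ 316°.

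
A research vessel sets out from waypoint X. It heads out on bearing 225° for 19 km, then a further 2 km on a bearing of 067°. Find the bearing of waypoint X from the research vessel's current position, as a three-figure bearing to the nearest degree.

042°

Leg 1 (225°, 19 km): east 19 sin 225° = -13.44, north 19 cos 225° = -13.44
Leg 2 (067°, 2 km): east 2 sin 67° = 1.84, north 2 cos 67° = 0.78
Net displacement: -11.59 east, -12.65 north. Direction back to start is (11.59, 12.65): bearing = atan2(11.59, 12.65) mod 360° = 42.50° ≈ 042°.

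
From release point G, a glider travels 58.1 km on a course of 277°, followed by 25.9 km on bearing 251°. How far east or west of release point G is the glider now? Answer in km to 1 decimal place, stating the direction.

Leg 1 (277°, 58.1 km): east 58.1 sin 277° = -57.67, north 58.1 cos 277° = 7.08
Leg 2 (251°, 25.9 km): east 25.9 sin 251° = -24.49, north 25.9 cos 251° = -8.43
Net east component: -82.16 km.

82.2 km west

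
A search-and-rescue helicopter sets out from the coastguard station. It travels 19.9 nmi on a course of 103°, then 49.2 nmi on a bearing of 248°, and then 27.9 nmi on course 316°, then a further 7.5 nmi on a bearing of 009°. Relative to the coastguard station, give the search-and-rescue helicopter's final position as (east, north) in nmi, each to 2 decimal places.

Leg 1 (103°, 19.9 nmi): east 19.9 sin 103° = 19.39, north 19.9 cos 103° = -4.48
Leg 2 (248°, 49.2 nmi): east 49.2 sin 248° = -45.62, north 49.2 cos 248° = -18.43
Leg 3 (316°, 27.9 nmi): east 27.9 sin 316° = -19.38, north 27.9 cos 316° = 20.07
Leg 4 (009°, 7.5 nmi): east 7.5 sin 9° = 1.17, north 7.5 cos 9° = 7.41
Summing: -44.44 nmi east, 4.57 nmi north → (-44.44, 4.57).

(-44.44, 4.57)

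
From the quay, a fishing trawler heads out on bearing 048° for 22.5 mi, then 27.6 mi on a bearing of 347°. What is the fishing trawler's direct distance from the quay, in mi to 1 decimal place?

43.2 mi

Leg 1 (048°, 22.5 mi): east 22.5 sin 48° = 16.72, north 22.5 cos 48° = 15.06
Leg 2 (347°, 27.6 mi): east 27.6 sin 347° = -6.21, north 27.6 cos 347° = 26.89
Net: 10.51 east, 41.95 north. Distance = √((10.51)² + (41.95)²) = 43.245 mi.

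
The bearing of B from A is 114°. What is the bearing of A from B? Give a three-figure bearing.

294°

Back-bearing = 114° + 180° = 294°.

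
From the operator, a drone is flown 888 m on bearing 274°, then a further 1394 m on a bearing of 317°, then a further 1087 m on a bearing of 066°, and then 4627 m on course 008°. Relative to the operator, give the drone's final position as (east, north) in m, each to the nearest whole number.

(-200, 6106)

Leg 1 (274°, 888 m): east 888 sin 274° = -885.84, north 888 cos 274° = 61.94
Leg 2 (317°, 1394 m): east 1394 sin 317° = -950.71, north 1394 cos 317° = 1019.51
Leg 3 (066°, 1087 m): east 1087 sin 66° = 993.02, north 1087 cos 66° = 442.12
Leg 4 (008°, 4627 m): east 4627 sin 8° = 643.95, north 4627 cos 8° = 4581.97
Summing: -199.56 m east, 6105.54 m north → (-200, 6106).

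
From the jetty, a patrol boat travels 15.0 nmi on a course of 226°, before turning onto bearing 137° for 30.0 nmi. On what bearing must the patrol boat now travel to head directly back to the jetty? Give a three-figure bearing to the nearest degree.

Leg 1 (226°, 15.0 nmi): east 15.0 sin 226° = -10.79, north 15.0 cos 226° = -10.42
Leg 2 (137°, 30.0 nmi): east 30.0 sin 137° = 20.46, north 30.0 cos 137° = -21.94
Net displacement: 9.67 east, -32.36 north. Direction back to start is (-9.67, 32.36): bearing = atan2(-9.67, 32.36) mod 360° = 343.36° ≈ 343°.

343°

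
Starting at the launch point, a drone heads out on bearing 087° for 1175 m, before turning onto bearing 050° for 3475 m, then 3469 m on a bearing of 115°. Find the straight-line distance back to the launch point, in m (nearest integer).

Leg 1 (087°, 1175 m): east 1175 sin 87° = 1173.39, north 1175 cos 87° = 61.49
Leg 2 (050°, 3475 m): east 3475 sin 50° = 2662.00, north 3475 cos 50° = 2233.69
Leg 3 (115°, 3469 m): east 3469 sin 115° = 3143.98, north 3469 cos 115° = -1466.06
Net: 6979.38 east, 829.12 north. Distance = √((6979.38)² + (829.12)²) = 7028.451 m.

7028 m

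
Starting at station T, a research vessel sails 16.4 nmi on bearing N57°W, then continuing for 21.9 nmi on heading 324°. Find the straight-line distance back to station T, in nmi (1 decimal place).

Leg 1 (N57°W, 16.4 nmi): east 16.4 sin 303° = -13.75, north 16.4 cos 303° = 8.93
Leg 2 (324°, 21.9 nmi): east 21.9 sin 324° = -12.87, north 21.9 cos 324° = 17.72
Net: -26.63 east, 26.65 north. Distance = √((-26.63)² + (26.65)²) = 37.672 nmi.

37.7 nmi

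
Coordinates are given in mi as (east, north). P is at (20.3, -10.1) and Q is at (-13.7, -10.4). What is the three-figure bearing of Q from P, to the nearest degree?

269°

Δeast = -13.7 − 20.3 = -34.00; Δnorth = -10.4 − -10.1 = -0.30.
Bearing = atan2(Δeast, Δnorth) mod 360° = 269.49° ≈ 269°.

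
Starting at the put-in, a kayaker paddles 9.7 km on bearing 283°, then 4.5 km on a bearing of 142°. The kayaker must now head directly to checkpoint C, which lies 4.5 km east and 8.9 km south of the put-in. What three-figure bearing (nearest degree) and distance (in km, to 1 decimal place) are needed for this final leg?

Leg 1 (283°, 9.7 km): east 9.7 sin 283° = -9.45, north 9.7 cos 283° = 2.18
Leg 2 (142°, 4.5 km): east 4.5 sin 142° = 2.77, north 4.5 cos 142° = -3.55
Current position: (-6.68, -1.36). Target: (4.5, -8.9). Remaining: Δeast = 11.18, Δnorth = -7.54.
Bearing = atan2(11.18, -7.54) mod 360° = 123.98°; distance = √((11.18)² + (-7.54)²) = 13.483 km.

124°, 13.5 km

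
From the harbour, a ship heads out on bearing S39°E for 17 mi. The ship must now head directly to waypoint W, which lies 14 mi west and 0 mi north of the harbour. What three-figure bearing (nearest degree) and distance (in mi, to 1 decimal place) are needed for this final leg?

Leg 1 (S39°E, 17 mi): east 17 sin 141° = 10.70, north 17 cos 141° = -13.21
Current position: (10.70, -13.21). Target: (-14, 0). Remaining: Δeast = -24.70, Δnorth = 13.21.
Bearing = atan2(-24.70, 13.21) mod 360° = 298.14°; distance = √((-24.70)² + (13.21)²) = 28.010 mi.

298°, 28.0 mi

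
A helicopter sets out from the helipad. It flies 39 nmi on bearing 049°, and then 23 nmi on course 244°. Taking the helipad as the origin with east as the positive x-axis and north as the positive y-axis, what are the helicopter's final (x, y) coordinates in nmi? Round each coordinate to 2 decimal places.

Leg 1 (049°, 39 nmi): east 39 sin 49° = 29.43, north 39 cos 49° = 25.59
Leg 2 (244°, 23 nmi): east 23 sin 244° = -20.67, north 23 cos 244° = -10.08
Summing: 8.76 nmi east, 15.50 nmi north → (8.76, 15.50).

(8.76, 15.50)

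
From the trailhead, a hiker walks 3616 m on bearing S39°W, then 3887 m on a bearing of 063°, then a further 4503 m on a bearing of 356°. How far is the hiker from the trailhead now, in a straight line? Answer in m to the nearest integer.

Leg 1 (S39°W, 3616 m): east 3616 sin 219° = -2275.62, north 3616 cos 219° = -2810.16
Leg 2 (063°, 3887 m): east 3887 sin 63° = 3463.34, north 3887 cos 63° = 1764.66
Leg 3 (356°, 4503 m): east 4503 sin 356° = -314.11, north 4503 cos 356° = 4492.03
Net: 873.61 east, 3446.53 north. Distance = √((873.61)² + (3446.53)²) = 3555.527 m.

3556 m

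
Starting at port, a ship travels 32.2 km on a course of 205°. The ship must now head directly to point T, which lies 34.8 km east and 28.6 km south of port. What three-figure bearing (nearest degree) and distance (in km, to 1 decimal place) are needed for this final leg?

089°, 48.4 km

Leg 1 (205°, 32.2 km): east 32.2 sin 205° = -13.61, north 32.2 cos 205° = -29.18
Current position: (-13.61, -29.18). Target: (34.8, -28.6). Remaining: Δeast = 48.41, Δnorth = 0.58.
Bearing = atan2(48.41, 0.58) mod 360° = 89.31°; distance = √((48.41)² + (0.58)²) = 48.412 km.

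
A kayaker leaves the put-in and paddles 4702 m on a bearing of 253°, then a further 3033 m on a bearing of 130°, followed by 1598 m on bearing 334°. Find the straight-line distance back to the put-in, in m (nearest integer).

Leg 1 (253°, 4702 m): east 4702 sin 253° = -4496.54, north 4702 cos 253° = -1374.73
Leg 2 (130°, 3033 m): east 3033 sin 130° = 2323.41, north 3033 cos 130° = -1949.57
Leg 3 (334°, 1598 m): east 1598 sin 334° = -700.52, north 1598 cos 334° = 1436.27
Net: -2873.65 east, -1888.03 north. Distance = √((-2873.65)² + (-1888.03)²) = 3438.391 m.

3438 m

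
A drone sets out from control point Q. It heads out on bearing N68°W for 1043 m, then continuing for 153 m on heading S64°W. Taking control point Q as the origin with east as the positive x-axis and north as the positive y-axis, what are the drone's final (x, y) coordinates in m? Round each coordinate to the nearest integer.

Leg 1 (N68°W, 1043 m): east 1043 sin 292° = -967.05, north 1043 cos 292° = 390.71
Leg 2 (S64°W, 153 m): east 153 sin 244° = -137.52, north 153 cos 244° = -67.07
Summing: -1104.57 m east, 323.64 m north → (-1105, 324).

(-1105, 324)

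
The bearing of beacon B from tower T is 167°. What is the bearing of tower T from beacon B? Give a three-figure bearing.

Back-bearing = 167° + 180° = 347°.

347°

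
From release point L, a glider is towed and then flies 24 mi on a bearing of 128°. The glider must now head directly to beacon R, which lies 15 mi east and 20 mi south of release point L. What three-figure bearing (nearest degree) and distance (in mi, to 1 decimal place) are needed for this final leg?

Leg 1 (128°, 24 mi): east 24 sin 128° = 18.91, north 24 cos 128° = -14.78
Current position: (18.91, -14.78). Target: (15, -20). Remaining: Δeast = -3.91, Δnorth = -5.22.
Bearing = atan2(-3.91, -5.22) mod 360° = 216.83°; distance = √((-3.91)² + (-5.22)²) = 6.527 mi.

217°, 6.5 mi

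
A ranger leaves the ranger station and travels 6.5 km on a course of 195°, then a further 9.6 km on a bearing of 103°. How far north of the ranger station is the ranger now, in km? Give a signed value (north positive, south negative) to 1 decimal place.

-8.4 km

Leg 1 (195°, 6.5 km): east 6.5 sin 195° = -1.68, north 6.5 cos 195° = -6.28
Leg 2 (103°, 9.6 km): east 9.6 sin 103° = 9.35, north 9.6 cos 103° = -2.16
Net north component: -8.44 km.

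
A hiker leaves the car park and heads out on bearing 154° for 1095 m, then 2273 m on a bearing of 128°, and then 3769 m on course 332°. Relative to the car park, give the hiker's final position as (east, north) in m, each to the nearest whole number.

(502, 944)

Leg 1 (154°, 1095 m): east 1095 sin 154° = 480.02, north 1095 cos 154° = -984.18
Leg 2 (128°, 2273 m): east 2273 sin 128° = 1791.15, north 2273 cos 128° = -1399.40
Leg 3 (332°, 3769 m): east 3769 sin 332° = -1769.44, north 3769 cos 332° = 3327.83
Summing: 501.73 m east, 944.25 m north → (502, 944).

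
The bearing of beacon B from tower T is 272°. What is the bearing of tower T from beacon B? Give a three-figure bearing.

092°

Back-bearing = 272° − 180° = 092°.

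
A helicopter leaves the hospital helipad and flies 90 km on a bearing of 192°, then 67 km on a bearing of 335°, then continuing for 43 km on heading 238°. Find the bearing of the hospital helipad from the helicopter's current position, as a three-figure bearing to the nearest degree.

059°

Leg 1 (192°, 90 km): east 90 sin 192° = -18.71, north 90 cos 192° = -88.03
Leg 2 (335°, 67 km): east 67 sin 335° = -28.32, north 67 cos 335° = 60.72
Leg 3 (238°, 43 km): east 43 sin 238° = -36.47, north 43 cos 238° = -22.79
Net displacement: -83.49 east, -50.10 north. Direction back to start is (83.49, 50.10): bearing = atan2(83.49, 50.10) mod 360° = 59.04° ≈ 059°.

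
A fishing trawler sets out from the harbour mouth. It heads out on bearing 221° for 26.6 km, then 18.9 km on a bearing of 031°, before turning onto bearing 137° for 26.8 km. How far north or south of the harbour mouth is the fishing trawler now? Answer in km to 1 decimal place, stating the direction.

Leg 1 (221°, 26.6 km): east 26.6 sin 221° = -17.45, north 26.6 cos 221° = -20.08
Leg 2 (031°, 18.9 km): east 18.9 sin 31° = 9.73, north 18.9 cos 31° = 16.20
Leg 3 (137°, 26.8 km): east 26.8 sin 137° = 18.28, north 26.8 cos 137° = -19.60
Net north component: -23.48 km.

23.5 km south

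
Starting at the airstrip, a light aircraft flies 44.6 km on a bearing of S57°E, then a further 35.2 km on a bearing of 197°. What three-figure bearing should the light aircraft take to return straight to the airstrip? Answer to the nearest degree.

Leg 1 (S57°E, 44.6 km): east 44.6 sin 123° = 37.40, north 44.6 cos 123° = -24.29
Leg 2 (197°, 35.2 km): east 35.2 sin 197° = -10.29, north 35.2 cos 197° = -33.66
Net displacement: 27.11 east, -57.95 north. Direction back to start is (-27.11, 57.95): bearing = atan2(-27.11, 57.95) mod 360° = 334.93° ≈ 335°.

335°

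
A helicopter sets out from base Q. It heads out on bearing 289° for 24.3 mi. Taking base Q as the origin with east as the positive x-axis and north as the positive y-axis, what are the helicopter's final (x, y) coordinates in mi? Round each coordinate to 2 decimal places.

Leg 1 (289°, 24.3 mi): east 24.3 sin 289° = -22.98, north 24.3 cos 289° = 7.91
Summing: -22.98 mi east, 7.91 mi north → (-22.98, 7.91).

(-22.98, 7.91)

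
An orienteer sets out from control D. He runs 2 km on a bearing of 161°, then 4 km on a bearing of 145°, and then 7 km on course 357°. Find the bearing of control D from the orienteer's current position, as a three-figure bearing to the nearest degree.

235°

Leg 1 (161°, 2 km): east 2 sin 161° = 0.65, north 2 cos 161° = -1.89
Leg 2 (145°, 4 km): east 4 sin 145° = 2.29, north 4 cos 145° = -3.28
Leg 3 (357°, 7 km): east 7 sin 357° = -0.37, north 7 cos 357° = 6.99
Net displacement: 2.58 east, 1.82 north. Direction back to start is (-2.58, -1.82): bearing = atan2(-2.58, -1.82) mod 360° = 234.75° ≈ 235°.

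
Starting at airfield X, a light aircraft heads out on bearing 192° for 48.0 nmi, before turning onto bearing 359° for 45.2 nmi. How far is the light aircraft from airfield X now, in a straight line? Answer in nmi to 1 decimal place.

10.9 nmi

Leg 1 (192°, 48.0 nmi): east 48.0 sin 192° = -9.98, north 48.0 cos 192° = -46.95
Leg 2 (359°, 45.2 nmi): east 45.2 sin 359° = -0.79, north 45.2 cos 359° = 45.19
Net: -10.77 east, -1.76 north. Distance = √((-10.77)² + (-1.76)²) = 10.911 nmi.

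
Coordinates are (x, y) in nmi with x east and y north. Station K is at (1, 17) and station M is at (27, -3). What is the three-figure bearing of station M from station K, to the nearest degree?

128°

Δeast = 27 − 1 = 26.00; Δnorth = -3 − 17 = -20.00.
Bearing = atan2(Δeast, Δnorth) mod 360° = 127.57° ≈ 128°.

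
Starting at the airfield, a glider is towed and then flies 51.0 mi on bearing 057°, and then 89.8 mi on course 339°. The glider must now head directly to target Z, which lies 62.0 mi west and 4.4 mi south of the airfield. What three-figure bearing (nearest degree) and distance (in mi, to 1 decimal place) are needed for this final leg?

212°, 136.9 mi

Leg 1 (057°, 51.0 mi): east 51.0 sin 57° = 42.77, north 51.0 cos 57° = 27.78
Leg 2 (339°, 89.8 mi): east 89.8 sin 339° = -32.18, north 89.8 cos 339° = 83.84
Current position: (10.59, 111.61). Target: (-62.0, -4.4). Remaining: Δeast = -72.59, Δnorth = -116.01.
Bearing = atan2(-72.59, -116.01) mod 360° = 212.03°; distance = √((-72.59)² + (-116.01)²) = 136.851 mi.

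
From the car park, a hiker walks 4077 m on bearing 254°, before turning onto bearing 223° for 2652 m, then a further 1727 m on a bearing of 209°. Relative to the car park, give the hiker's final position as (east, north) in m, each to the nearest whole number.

Leg 1 (254°, 4077 m): east 4077 sin 254° = -3919.06, north 4077 cos 254° = -1123.77
Leg 2 (223°, 2652 m): east 2652 sin 223° = -1808.66, north 2652 cos 223° = -1939.55
Leg 3 (209°, 1727 m): east 1727 sin 209° = -837.27, north 1727 cos 209° = -1510.47
Summing: -6564.99 m east, -4573.79 m north → (-6565, -4574).

(-6565, -4574)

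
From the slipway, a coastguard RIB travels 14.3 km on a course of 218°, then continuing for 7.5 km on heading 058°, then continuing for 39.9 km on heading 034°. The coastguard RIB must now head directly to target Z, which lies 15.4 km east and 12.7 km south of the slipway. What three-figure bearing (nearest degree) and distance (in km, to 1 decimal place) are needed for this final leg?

Leg 1 (218°, 14.3 km): east 14.3 sin 218° = -8.80, north 14.3 cos 218° = -11.27
Leg 2 (058°, 7.5 km): east 7.5 sin 58° = 6.36, north 7.5 cos 58° = 3.97
Leg 3 (034°, 39.9 km): east 39.9 sin 34° = 22.31, north 39.9 cos 34° = 33.08
Current position: (19.87, 25.78). Target: (15.4, -12.7). Remaining: Δeast = -4.47, Δnorth = -38.48.
Bearing = atan2(-4.47, -38.48) mod 360° = 186.62°; distance = √((-4.47)² + (-38.48)²) = 38.743 km.

187°, 38.7 km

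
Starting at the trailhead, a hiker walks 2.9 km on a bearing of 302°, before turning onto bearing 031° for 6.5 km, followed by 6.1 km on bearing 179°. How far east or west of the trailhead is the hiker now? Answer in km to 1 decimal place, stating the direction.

1.0 km east

Leg 1 (302°, 2.9 km): east 2.9 sin 302° = -2.46, north 2.9 cos 302° = 1.54
Leg 2 (031°, 6.5 km): east 6.5 sin 31° = 3.35, north 6.5 cos 31° = 5.57
Leg 3 (179°, 6.1 km): east 6.1 sin 179° = 0.11, north 6.1 cos 179° = -6.10
Net east component: 0.99 km.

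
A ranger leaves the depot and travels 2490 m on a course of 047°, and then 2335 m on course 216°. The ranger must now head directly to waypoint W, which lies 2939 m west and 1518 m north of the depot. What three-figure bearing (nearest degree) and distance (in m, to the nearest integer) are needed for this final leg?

Leg 1 (047°, 2490 m): east 2490 sin 47° = 1821.07, north 2490 cos 47° = 1698.18
Leg 2 (216°, 2335 m): east 2335 sin 216° = -1372.48, north 2335 cos 216° = -1889.05
Current position: (448.59, -190.88). Target: (-2939, 1518). Remaining: Δeast = -3387.59, Δnorth = 1708.88.
Bearing = atan2(-3387.59, 1708.88) mod 360° = 296.77°; distance = √((-3387.59)² + (1708.88)²) = 3794.212 m.

297°, 3794 m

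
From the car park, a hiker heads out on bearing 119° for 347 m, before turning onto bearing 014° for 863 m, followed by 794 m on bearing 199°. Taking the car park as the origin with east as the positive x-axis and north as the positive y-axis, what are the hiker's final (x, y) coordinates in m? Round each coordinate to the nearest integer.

(254, -82)

Leg 1 (119°, 347 m): east 347 sin 119° = 303.49, north 347 cos 119° = -168.23
Leg 2 (014°, 863 m): east 863 sin 14° = 208.78, north 863 cos 14° = 837.37
Leg 3 (199°, 794 m): east 794 sin 199° = -258.50, north 794 cos 199° = -750.74
Summing: 253.77 m east, -81.61 m north → (254, -82).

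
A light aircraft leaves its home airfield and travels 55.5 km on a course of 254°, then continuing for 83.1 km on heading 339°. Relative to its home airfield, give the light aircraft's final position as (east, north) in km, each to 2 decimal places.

(-83.13, 62.28)

Leg 1 (254°, 55.5 km): east 55.5 sin 254° = -53.35, north 55.5 cos 254° = -15.30
Leg 2 (339°, 83.1 km): east 83.1 sin 339° = -29.78, north 83.1 cos 339° = 77.58
Summing: -83.13 km east, 62.28 km north → (-83.13, 62.28).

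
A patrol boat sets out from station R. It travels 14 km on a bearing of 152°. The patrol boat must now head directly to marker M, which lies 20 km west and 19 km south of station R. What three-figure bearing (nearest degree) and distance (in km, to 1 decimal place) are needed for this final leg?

Leg 1 (152°, 14 km): east 14 sin 152° = 6.57, north 14 cos 152° = -12.36
Current position: (6.57, -12.36). Target: (-20, -19). Remaining: Δeast = -26.57, Δnorth = -6.64.
Bearing = atan2(-26.57, -6.64) mod 360° = 255.97°; distance = √((-26.57)² + (-6.64)²) = 27.389 km.

256°, 27.4 km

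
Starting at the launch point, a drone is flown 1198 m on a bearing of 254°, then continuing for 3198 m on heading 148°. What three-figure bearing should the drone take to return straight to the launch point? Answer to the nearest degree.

350°

Leg 1 (254°, 1198 m): east 1198 sin 254° = -1151.59, north 1198 cos 254° = -330.21
Leg 2 (148°, 3198 m): east 3198 sin 148° = 1694.68, north 3198 cos 148° = -2712.06
Net displacement: 543.09 east, -3042.27 north. Direction back to start is (-543.09, 3042.27): bearing = atan2(-543.09, 3042.27) mod 360° = 349.88° ≈ 350°.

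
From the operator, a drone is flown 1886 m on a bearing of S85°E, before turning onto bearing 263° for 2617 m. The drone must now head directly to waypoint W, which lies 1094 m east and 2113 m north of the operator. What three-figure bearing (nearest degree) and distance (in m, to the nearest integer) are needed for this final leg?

Leg 1 (S85°E, 1886 m): east 1886 sin 95° = 1878.82, north 1886 cos 95° = -164.38
Leg 2 (263°, 2617 m): east 2617 sin 263° = -2597.49, north 2617 cos 263° = -318.93
Current position: (-718.67, -483.31). Target: (1094, 2113). Remaining: Δeast = 1812.67, Δnorth = 2596.31.
Bearing = atan2(1812.67, 2596.31) mod 360° = 34.92°; distance = √((1812.67)² + (2596.31)²) = 3166.479 m.

035°, 3166 m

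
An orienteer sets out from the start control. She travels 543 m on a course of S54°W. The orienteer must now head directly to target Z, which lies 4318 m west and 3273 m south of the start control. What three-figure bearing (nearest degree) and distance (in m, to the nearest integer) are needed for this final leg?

233°, 4875 m

Leg 1 (S54°W, 543 m): east 543 sin 234° = -439.30, north 543 cos 234° = -319.17
Current position: (-439.30, -319.17). Target: (-4318, -3273). Remaining: Δeast = -3878.70, Δnorth = -2953.83.
Bearing = atan2(-3878.70, -2953.83) mod 360° = 232.71°; distance = √((-3878.70)² + (-2953.83)²) = 4875.394 m.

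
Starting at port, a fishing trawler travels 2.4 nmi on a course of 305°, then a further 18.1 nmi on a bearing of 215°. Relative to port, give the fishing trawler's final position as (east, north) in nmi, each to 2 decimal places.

Leg 1 (305°, 2.4 nmi): east 2.4 sin 305° = -1.97, north 2.4 cos 305° = 1.38
Leg 2 (215°, 18.1 nmi): east 18.1 sin 215° = -10.38, north 18.1 cos 215° = -14.83
Summing: -12.35 nmi east, -13.45 nmi north → (-12.35, -13.45).

(-12.35, -13.45)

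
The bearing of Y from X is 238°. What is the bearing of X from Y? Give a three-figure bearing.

058°

Back-bearing = 238° − 180° = 058°.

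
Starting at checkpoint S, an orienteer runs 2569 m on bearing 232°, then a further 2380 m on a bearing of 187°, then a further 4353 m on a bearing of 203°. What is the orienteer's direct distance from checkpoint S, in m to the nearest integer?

Leg 1 (232°, 2569 m): east 2569 sin 232° = -2024.40, north 2569 cos 232° = -1581.63
Leg 2 (187°, 2380 m): east 2380 sin 187° = -290.05, north 2380 cos 187° = -2362.26
Leg 3 (203°, 4353 m): east 4353 sin 203° = -1700.85, north 4353 cos 203° = -4006.96
Net: -4015.30 east, -7950.85 north. Distance = √((-4015.30)² + (-7950.85)²) = 8907.227 m.

8907 m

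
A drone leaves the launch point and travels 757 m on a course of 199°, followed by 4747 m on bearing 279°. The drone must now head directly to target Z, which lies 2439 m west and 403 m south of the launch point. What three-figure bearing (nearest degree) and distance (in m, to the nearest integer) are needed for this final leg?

Leg 1 (199°, 757 m): east 757 sin 199° = -246.46, north 757 cos 199° = -715.76
Leg 2 (279°, 4747 m): east 4747 sin 279° = -4688.56, north 4747 cos 279° = 742.59
Current position: (-4935.01, 26.84). Target: (-2439, -403). Remaining: Δeast = 2496.01, Δnorth = -429.84.
Bearing = atan2(2496.01, -429.84) mod 360° = 99.77°; distance = √((2496.01)² + (-429.84)²) = 2532.752 m.

100°, 2533 m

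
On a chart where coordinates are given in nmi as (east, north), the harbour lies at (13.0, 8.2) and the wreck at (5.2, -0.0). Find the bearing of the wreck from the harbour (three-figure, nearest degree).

Δeast = 5.2 − 13.0 = -7.80; Δnorth = -0.0 − 8.2 = -8.20.
Bearing = atan2(Δeast, Δnorth) mod 360° = 223.57° ≈ 224°.

224°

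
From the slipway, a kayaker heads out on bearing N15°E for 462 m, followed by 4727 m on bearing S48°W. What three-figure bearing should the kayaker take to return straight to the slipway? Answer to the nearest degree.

051°

Leg 1 (N15°E, 462 m): east 462 sin 15° = 119.57, north 462 cos 15° = 446.26
Leg 2 (S48°W, 4727 m): east 4727 sin 228° = -3512.85, north 4727 cos 228° = -3162.98
Net displacement: -3393.27 east, -2716.72 north. Direction back to start is (3393.27, 2716.72): bearing = atan2(3393.27, 2716.72) mod 360° = 51.32° ≈ 051°.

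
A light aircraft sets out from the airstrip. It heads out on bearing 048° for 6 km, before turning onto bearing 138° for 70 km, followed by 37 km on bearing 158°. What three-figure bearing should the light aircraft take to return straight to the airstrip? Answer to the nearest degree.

322°

Leg 1 (048°, 6 km): east 6 sin 48° = 4.46, north 6 cos 48° = 4.01
Leg 2 (138°, 70 km): east 70 sin 138° = 46.84, north 70 cos 138° = -52.02
Leg 3 (158°, 37 km): east 37 sin 158° = 13.86, north 37 cos 158° = -34.31
Net displacement: 65.16 east, -82.31 north. Direction back to start is (-65.16, 82.31): bearing = atan2(-65.16, 82.31) mod 360° = 321.63° ≈ 322°.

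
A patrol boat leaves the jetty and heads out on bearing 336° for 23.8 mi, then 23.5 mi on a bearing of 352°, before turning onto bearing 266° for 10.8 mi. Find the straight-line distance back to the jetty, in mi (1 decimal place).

Leg 1 (336°, 23.8 mi): east 23.8 sin 336° = -9.68, north 23.8 cos 336° = 21.74
Leg 2 (352°, 23.5 mi): east 23.5 sin 352° = -3.27, north 23.5 cos 352° = 23.27
Leg 3 (266°, 10.8 mi): east 10.8 sin 266° = -10.77, north 10.8 cos 266° = -0.75
Net: -23.72 east, 44.26 north. Distance = √((-23.72)² + (44.26)²) = 50.218 mi.

50.2 mi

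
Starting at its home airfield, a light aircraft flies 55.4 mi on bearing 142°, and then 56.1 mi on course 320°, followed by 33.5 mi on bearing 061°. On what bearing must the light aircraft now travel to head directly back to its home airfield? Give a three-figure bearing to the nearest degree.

Leg 1 (142°, 55.4 mi): east 55.4 sin 142° = 34.11, north 55.4 cos 142° = -43.66
Leg 2 (320°, 56.1 mi): east 56.1 sin 320° = -36.06, north 56.1 cos 320° = 42.98
Leg 3 (061°, 33.5 mi): east 33.5 sin 61° = 29.30, north 33.5 cos 61° = 16.24
Net displacement: 27.35 east, 15.56 north. Direction back to start is (-27.35, -15.56): bearing = atan2(-27.35, -15.56) mod 360° = 240.36° ≈ 240°.

240°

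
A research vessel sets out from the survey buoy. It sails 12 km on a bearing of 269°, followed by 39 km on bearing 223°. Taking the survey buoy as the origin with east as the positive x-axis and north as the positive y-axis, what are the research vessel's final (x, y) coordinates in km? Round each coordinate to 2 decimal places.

(-38.60, -28.73)

Leg 1 (269°, 12 km): east 12 sin 269° = -12.00, north 12 cos 269° = -0.21
Leg 2 (223°, 39 km): east 39 sin 223° = -26.60, north 39 cos 223° = -28.52
Summing: -38.60 km east, -28.73 km north → (-38.60, -28.73).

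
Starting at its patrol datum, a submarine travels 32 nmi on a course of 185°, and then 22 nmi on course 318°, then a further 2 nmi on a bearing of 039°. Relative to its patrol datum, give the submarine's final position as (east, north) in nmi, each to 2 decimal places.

Leg 1 (185°, 32 nmi): east 32 sin 185° = -2.79, north 32 cos 185° = -31.88
Leg 2 (318°, 22 nmi): east 22 sin 318° = -14.72, north 22 cos 318° = 16.35
Leg 3 (039°, 2 nmi): east 2 sin 39° = 1.26, north 2 cos 39° = 1.55
Summing: -16.25 nmi east, -13.97 nmi north → (-16.25, -13.97).

(-16.25, -13.97)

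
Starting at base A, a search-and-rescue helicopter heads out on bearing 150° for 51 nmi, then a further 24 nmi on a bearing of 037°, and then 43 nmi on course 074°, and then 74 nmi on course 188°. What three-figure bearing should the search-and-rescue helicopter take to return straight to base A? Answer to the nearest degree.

321°

Leg 1 (150°, 51 nmi): east 51 sin 150° = 25.50, north 51 cos 150° = -44.17
Leg 2 (037°, 24 nmi): east 24 sin 37° = 14.44, north 24 cos 37° = 19.17
Leg 3 (074°, 43 nmi): east 43 sin 74° = 41.33, north 43 cos 74° = 11.85
Leg 4 (188°, 74 nmi): east 74 sin 188° = -10.30, north 74 cos 188° = -73.28
Net displacement: 70.98 east, -86.43 north. Direction back to start is (-70.98, 86.43): bearing = atan2(-70.98, 86.43) mod 360° = 320.61° ≈ 321°.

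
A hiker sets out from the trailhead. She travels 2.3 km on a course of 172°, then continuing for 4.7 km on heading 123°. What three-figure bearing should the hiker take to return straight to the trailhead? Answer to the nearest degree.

Leg 1 (172°, 2.3 km): east 2.3 sin 172° = 0.32, north 2.3 cos 172° = -2.28
Leg 2 (123°, 4.7 km): east 4.7 sin 123° = 3.94, north 4.7 cos 123° = -2.56
Net displacement: 4.26 east, -4.84 north. Direction back to start is (-4.26, 4.84): bearing = atan2(-4.26, 4.84) mod 360° = 318.62° ≈ 319°.

319°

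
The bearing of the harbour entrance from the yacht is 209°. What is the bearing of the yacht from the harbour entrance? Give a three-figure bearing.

029°

Back-bearing = 209° − 180° = 029°.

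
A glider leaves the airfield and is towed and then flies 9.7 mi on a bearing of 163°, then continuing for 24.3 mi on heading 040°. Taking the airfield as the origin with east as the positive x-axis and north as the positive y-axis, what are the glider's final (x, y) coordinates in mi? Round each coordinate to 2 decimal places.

Leg 1 (163°, 9.7 mi): east 9.7 sin 163° = 2.84, north 9.7 cos 163° = -9.28
Leg 2 (040°, 24.3 mi): east 24.3 sin 40° = 15.62, north 24.3 cos 40° = 18.61
Summing: 18.46 mi east, 9.34 mi north → (18.46, 9.34).

(18.46, 9.34)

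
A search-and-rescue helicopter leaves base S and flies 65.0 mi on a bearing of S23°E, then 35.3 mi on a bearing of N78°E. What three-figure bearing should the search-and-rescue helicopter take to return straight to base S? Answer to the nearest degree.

Leg 1 (S23°E, 65.0 mi): east 65.0 sin 157° = 25.40, north 65.0 cos 157° = -59.83
Leg 2 (N78°E, 35.3 mi): east 35.3 sin 78° = 34.53, north 35.3 cos 78° = 7.34
Net displacement: 59.93 east, -52.49 north. Direction back to start is (-59.93, 52.49): bearing = atan2(-59.93, 52.49) mod 360° = 311.22° ≈ 311°.

311°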